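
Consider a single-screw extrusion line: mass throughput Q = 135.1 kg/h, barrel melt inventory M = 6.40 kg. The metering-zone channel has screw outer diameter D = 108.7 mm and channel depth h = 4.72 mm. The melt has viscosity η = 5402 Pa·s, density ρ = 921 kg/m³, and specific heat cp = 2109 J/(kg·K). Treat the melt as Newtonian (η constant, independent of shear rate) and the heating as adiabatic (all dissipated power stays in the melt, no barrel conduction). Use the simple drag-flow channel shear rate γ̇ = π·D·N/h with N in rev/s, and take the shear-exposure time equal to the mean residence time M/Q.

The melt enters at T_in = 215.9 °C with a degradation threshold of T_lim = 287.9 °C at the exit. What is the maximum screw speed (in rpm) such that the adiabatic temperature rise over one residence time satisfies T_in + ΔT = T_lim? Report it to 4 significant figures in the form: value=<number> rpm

Q_s = Q / 3600 = 135.1 / 3600 = 0.0375278 kg/s
t_res = M / Q_s = 6.40 / 0.0375278 = 170.54 s
Geometry in SI: D = 108.7 mm → 0.1087 m, h = 4.72 mm → 0.00472 m
Allowable rise: ΔT_a = T_lim − T_in = 287.9 − 215.9 = 72 K
γ̇_max² = ΔT_a·ρ·cp / (η·t_res) = [72 × 921 × 2109] / [5402 × 170.54] = 151.805 s⁻²
γ̇_max = sqrt(151.805) = 12.3209 s⁻¹
Solve γ̇ = πDN/h for N: N_max = γ̇_max·h/(π·D) = 12.3209 × 0.00472 / (π × 0.1087) = 0.170297 rev/s = 10.2178 rpm

value=10.22 rpm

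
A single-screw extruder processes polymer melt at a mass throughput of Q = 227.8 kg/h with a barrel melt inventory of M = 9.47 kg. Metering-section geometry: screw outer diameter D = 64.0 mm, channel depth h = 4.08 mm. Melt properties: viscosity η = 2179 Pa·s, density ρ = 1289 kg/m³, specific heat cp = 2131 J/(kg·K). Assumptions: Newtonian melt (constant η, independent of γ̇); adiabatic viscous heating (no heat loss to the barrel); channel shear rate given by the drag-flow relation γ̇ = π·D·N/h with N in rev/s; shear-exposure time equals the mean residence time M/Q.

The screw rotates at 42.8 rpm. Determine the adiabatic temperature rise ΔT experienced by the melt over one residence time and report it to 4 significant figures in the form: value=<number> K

value=146.7 K

Convert throughput: Q = 227.8 kg/h = 227.8/3600 = 0.0632778 kg/s
t_res = M / Q_s = 9.47 ÷ 0.0632778 = 149.658 s
D = 64.0 mm = 0.064 m;  h = 4.08 mm = 0.00408 m;  N = 42.8 rpm / 60 = 0.713333 rev/s
Shear rate: γ̇ = πDN/h = π·0.064·0.713333/0.00408 = 35.153 s⁻¹
Adiabatic rise: ΔT = η γ̇² t_res / (ρ cp) = 2179·(35.153)²·149.658 / (1289·2131) = 146.705 K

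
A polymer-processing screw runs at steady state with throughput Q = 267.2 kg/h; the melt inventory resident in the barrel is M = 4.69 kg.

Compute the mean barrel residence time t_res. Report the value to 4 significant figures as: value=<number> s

Q_s = Q / 3600 = 267.2 / 3600 = 0.0742222 kg/s
t_res = M / Q_s = 4.69 ÷ 0.0742222 = 63.1886 s

value=63.19 s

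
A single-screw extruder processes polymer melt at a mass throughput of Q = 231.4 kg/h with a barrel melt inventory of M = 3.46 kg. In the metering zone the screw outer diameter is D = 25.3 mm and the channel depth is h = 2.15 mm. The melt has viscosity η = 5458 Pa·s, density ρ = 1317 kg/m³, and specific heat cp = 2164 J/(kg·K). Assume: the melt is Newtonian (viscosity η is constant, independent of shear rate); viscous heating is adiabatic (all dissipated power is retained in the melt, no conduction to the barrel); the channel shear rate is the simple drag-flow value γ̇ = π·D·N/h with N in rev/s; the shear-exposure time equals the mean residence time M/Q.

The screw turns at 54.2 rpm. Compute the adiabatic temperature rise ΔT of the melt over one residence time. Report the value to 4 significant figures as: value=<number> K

value=115.0 K

Throughput in SI: Q_s = 231.4 kg/h ÷ 3600 s/h = 0.0642778 kg/s
t_res = M / Q_s = 3.46 ÷ 0.0642778 = 53.8289 s
Convert to SI: D = 0.0253 m, h = 0.00215 m, N = 54.2/60 = 0.903333 rev/s
γ̇ = π D N / h = (π)(0.0253)(0.903333) / 0.00215 = 33.3949 s⁻¹
ΔT = η·γ̇²·t_res / (ρ·cp) = 5458 · (33.3949)² · 53.8289 / (1317 · 2164) = 114.965 K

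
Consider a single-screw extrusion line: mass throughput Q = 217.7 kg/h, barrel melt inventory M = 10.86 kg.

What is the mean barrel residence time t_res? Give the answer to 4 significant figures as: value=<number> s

value=179.6 s

Q_s = Q / 3600 = 217.7 / 3600 = 0.0604722 kg/s
t_res = M / Q_s = 10.86 ÷ 0.0604722 = 179.587 s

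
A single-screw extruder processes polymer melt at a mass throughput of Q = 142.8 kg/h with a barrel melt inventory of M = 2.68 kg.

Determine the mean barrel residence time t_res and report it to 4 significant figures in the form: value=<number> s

Q_s = Q / 3600 = 142.8 / 3600 = 0.0396667 kg/s
t_res = M / Q_s = 2.68 / 0.0396667 = 67.563 s

value=67.56 s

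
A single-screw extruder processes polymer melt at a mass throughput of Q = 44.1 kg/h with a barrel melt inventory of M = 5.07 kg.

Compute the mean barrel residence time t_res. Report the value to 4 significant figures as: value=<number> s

value=413.9 s

Convert throughput: Q = 44.1 kg/h = 44.1/3600 = 0.01225 kg/s
t_res = M / Q_s = 5.07 ÷ 0.01225 = 413.878 s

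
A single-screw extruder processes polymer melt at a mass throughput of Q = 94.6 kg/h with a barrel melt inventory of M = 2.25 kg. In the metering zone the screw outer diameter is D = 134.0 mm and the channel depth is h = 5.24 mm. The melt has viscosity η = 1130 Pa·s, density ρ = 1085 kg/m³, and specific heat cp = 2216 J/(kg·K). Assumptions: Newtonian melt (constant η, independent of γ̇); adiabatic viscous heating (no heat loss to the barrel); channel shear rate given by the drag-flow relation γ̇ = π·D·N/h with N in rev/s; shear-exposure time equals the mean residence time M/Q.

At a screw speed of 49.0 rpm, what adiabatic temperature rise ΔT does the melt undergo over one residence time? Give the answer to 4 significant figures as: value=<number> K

Throughput in SI: Q_s = 94.6 kg/h ÷ 3600 s/h = 0.0262778 kg/s
t_res = M / Q_s = 2.25 / 0.0262778 = 85.6237 s
Geometry in metres: D = 134.0 mm → 0.134 m, h = 5.24 mm → 0.00524 m; screw speed N = 49.0 rpm = 0.816667 rev/s
γ̇ = π·D·N / h = π · 0.134 · 0.816667 / 0.00524 = 65.6097 s⁻¹
Adiabatic rise: ΔT = η γ̇² t_res / (ρ cp) = 1130·(65.6097)²·85.6237 / (1085·2216) = 173.224 K

value=173.2 K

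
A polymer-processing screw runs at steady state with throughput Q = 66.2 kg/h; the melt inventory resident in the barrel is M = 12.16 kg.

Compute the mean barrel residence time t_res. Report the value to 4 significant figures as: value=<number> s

value=661.3 s

Throughput in SI: Q_s = 66.2 kg/h ÷ 3600 s/h = 0.0183889 kg/s
t_res = M / Q_s = 12.16 / 0.0183889 = 661.269 s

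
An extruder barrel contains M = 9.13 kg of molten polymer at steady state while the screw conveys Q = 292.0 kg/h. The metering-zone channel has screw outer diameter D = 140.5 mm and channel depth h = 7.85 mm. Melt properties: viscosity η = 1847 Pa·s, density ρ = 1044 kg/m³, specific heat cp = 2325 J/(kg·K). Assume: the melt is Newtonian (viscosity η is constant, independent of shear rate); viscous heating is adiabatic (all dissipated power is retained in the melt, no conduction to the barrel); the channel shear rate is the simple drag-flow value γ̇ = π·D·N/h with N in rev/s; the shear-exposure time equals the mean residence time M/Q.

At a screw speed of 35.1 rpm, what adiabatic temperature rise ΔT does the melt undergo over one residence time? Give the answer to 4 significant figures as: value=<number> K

value=92.67 K

Convert throughput: Q = 292.0 kg/h = 292.0/3600 = 0.0811111 kg/s
Mean residence time: t_res = M/Q_s = 9.13 kg / 0.0811111 kg/s = 112.562 s
D = 140.5 mm = 0.1405 m;  h = 7.85 mm = 0.00785 m;  N = 35.1 rpm / 60 = 0.585 rev/s
γ̇ = π D N / h = (π)(0.1405)(0.585) / 0.00785 = 32.8937 s⁻¹
Adiabatic rise: ΔT = η γ̇² t_res / (ρ cp) = 1847·(32.8937)²·112.562 / (1044·2325) = 92.6742 K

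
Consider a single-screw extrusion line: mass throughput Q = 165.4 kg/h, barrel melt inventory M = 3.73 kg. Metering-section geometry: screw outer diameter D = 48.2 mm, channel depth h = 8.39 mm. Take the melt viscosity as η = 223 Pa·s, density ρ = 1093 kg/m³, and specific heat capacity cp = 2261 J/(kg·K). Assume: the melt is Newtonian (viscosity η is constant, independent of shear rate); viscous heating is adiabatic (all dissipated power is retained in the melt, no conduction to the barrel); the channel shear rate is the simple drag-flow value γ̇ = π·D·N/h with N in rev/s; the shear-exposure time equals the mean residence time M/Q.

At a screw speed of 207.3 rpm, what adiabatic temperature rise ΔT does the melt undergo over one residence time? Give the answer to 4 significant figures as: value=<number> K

Q_s = Q / 3600 = 165.4 / 3600 = 0.0459444 kg/s
Mean residence time: t_res = M/Q_s = 3.73 kg / 0.0459444 kg/s = 81.185 s
Geometry in metres: D = 48.2 mm → 0.0482 m, h = 8.39 mm → 0.00839 m; screw speed N = 207.3 rpm = 3.455 rev/s
Shear rate: γ̇ = πDN/h = π·0.0482·3.455/0.00839 = 62.3567 s⁻¹
Adiabatic rise: ΔT = η γ̇² t_res / (ρ cp) = 223·(62.3567)²·81.185 / (1093·2261) = 28.4856 K

value=28.49 K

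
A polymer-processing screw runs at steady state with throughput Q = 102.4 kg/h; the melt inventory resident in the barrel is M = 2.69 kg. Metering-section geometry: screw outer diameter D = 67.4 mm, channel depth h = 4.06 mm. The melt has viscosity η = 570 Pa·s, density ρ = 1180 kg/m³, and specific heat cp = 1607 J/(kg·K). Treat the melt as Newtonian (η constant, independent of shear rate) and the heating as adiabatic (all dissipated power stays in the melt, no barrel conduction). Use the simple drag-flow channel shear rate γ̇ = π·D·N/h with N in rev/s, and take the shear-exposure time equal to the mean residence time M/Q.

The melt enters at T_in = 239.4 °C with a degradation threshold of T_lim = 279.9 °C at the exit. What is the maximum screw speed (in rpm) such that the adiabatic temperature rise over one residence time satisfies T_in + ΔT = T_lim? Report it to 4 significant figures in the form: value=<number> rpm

Q_s = Q / 3600 = 102.4 / 3600 = 0.0284444 kg/s
t_res = M / Q_s = 2.69 / 0.0284444 = 94.5703 s
Geometry in SI: D = 67.4 mm → 0.0674 m, h = 4.06 mm → 0.00406 m
ΔT_a = T_lim − T_in = 279.9 °C − 239.4 °C = 40.5 K
Invert ΔT = ηγ̇²t_res/(ρcp) for γ̇: γ̇_max² = ΔT_a ρ cp / (η t_res) = 40.5·1180·1607 / (570·94.5703) = 1424.7 s⁻²
γ̇_max = sqrt(1424.7) = 37.7452 s⁻¹
Solve γ̇ = πDN/h for N: N_max = γ̇_max·h/(π·D) = 37.7452 × 0.00406 / (π × 0.0674) = 0.723732 rev/s = 43.4239 rpm

value=43.42 rpm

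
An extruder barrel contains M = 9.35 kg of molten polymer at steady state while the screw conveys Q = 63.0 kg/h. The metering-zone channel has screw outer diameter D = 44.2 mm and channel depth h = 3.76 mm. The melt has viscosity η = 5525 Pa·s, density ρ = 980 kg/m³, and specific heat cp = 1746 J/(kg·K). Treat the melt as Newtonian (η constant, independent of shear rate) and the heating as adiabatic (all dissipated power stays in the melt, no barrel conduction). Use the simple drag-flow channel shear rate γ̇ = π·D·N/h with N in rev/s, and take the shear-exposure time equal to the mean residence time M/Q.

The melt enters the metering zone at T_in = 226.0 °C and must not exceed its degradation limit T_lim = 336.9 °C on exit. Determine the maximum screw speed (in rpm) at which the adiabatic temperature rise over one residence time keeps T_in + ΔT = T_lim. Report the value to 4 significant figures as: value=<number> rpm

value=13.03 rpm

Throughput in SI: Q_s = 63.0 kg/h ÷ 3600 s/h = 0.0175 kg/s
Mean residence time: t_res = M/Q_s = 9.35 kg / 0.0175 kg/s = 534.286 s
Convert to metres: D = 0.0442 m, h = 0.00376 m
Allowable rise: ΔT_a = T_lim − T_in = 336.9 − 226.0 = 110.9 K
Invert ΔT = ηγ̇²t_res/(ρcp) for γ̇: γ̇_max² = ΔT_a ρ cp / (η t_res) = 110.9·980·1746 / (5525·534.286) = 64.283 s⁻²
Take the square root: γ̇_max = √(64.283) = 8.01767 s⁻¹
Solve γ̇ = πDN/h for N: N_max = γ̇_max·h/(π·D) = 8.01767 × 0.00376 / (π × 0.0442) = 0.217102 rev/s = 13.0261 rpm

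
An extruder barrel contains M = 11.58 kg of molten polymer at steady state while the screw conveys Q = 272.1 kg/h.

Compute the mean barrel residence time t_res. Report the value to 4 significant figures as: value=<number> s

Convert throughput: Q = 272.1 kg/h = 272.1/3600 = 0.0755833 kg/s
t_res = M / Q_s = 11.58 ÷ 0.0755833 = 153.208 s

value=153.2 s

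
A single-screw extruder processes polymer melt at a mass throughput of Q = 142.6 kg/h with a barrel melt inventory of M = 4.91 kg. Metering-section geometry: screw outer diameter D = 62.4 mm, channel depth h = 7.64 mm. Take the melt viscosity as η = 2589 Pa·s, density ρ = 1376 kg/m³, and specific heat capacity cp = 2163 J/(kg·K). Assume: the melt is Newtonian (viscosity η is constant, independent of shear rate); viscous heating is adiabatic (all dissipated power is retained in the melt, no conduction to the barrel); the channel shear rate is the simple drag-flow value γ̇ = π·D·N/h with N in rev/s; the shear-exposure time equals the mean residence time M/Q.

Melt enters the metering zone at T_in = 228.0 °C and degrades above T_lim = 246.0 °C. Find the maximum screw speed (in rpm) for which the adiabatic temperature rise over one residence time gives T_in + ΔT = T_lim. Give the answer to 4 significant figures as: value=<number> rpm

Q_s = Q / 3600 = 142.6 / 3600 = 0.0396111 kg/s
Mean residence time: t_res = M/Q_s = 4.91 kg / 0.0396111 kg/s = 123.955 s
Convert to metres: D = 0.0624 m, h = 0.00764 m
Allowable rise: ΔT_a = T_lim − T_in = 246.0 − 228.0 = 18 K
Invert ΔT = ηγ̇²t_res/(ρcp) for γ̇: γ̇_max² = ΔT_a ρ cp / (η t_res) = 18·1376·2163 / (2589·123.955) = 166.936 s⁻²
Take the square root: γ̇_max = √(166.936) = 12.9204 s⁻¹
N_max = γ̇_max h / (πD) = 12.9204·0.00764/(π·0.0624) = 0.50354 rev/s → ×60 = 30.2124 rpm

value=30.21 rpm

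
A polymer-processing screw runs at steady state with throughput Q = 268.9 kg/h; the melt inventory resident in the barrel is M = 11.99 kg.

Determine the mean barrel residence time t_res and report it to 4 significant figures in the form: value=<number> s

Convert throughput: Q = 268.9 kg/h = 268.9/3600 = 0.0746944 kg/s
t_res = M / Q_s = 11.99 / 0.0746944 = 160.521 s

value=160.5 s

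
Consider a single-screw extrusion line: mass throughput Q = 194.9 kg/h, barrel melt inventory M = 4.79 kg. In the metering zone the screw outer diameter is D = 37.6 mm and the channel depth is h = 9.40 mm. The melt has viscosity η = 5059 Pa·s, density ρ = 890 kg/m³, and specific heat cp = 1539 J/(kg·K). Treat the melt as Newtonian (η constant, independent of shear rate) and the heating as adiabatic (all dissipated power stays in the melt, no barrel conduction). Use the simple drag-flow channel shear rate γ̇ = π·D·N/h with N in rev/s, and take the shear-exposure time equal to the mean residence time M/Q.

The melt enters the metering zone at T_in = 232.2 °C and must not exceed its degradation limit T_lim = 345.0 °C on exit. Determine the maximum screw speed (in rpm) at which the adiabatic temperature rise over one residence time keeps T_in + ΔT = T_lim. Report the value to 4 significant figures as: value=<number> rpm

value=88.71 rpm

Throughput in SI: Q_s = 194.9 kg/h ÷ 3600 s/h = 0.0541389 kg/s
t_res = M / Q_s = 4.79 / 0.0541389 = 88.4761 s
Convert to metres: D = 0.0376 m, h = 0.0094 m
ΔT_a = T_lim − T_in = 345.0 − 232.2 = 112.8 K
Invert ΔT = ηγ̇²t_res/(ρcp) for γ̇: γ̇_max² = ΔT_a ρ cp / (η t_res) = 112.8·890·1539 / (5059·88.4761) = 345.181 s⁻²
γ̇_max = sqrt(345.181) = 18.579 s⁻¹
Solve γ̇ = πDN/h for N: N_max = γ̇_max·h/(π·D) = 18.579 × 0.0094 / (π × 0.0376) = 1.47847 rev/s = 88.7084 rpm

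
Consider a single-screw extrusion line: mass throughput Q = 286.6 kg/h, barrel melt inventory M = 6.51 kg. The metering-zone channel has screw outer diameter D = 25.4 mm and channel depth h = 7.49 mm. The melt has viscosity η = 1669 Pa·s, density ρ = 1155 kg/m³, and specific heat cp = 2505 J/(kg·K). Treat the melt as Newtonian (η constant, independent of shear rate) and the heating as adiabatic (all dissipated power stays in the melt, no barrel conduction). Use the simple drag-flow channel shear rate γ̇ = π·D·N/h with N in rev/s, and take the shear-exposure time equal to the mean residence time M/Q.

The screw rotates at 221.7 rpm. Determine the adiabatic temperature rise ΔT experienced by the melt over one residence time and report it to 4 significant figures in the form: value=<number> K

Convert throughput: Q = 286.6 kg/h = 286.6/3600 = 0.0796111 kg/s
t_res = M / Q_s = 6.51 / 0.0796111 = 81.7725 s
Convert to SI: D = 0.0254 m, h = 0.00749 m, N = 221.7/60 = 3.695 rev/s
γ̇ = π D N / h = (π)(0.0254)(3.695) / 0.00749 = 39.3655 s⁻¹
Adiabatic rise: ΔT = η γ̇² t_res / (ρ cp) = 1669·(39.3655)²·81.7725 / (1155·2505) = 73.0981 K

value=73.10 K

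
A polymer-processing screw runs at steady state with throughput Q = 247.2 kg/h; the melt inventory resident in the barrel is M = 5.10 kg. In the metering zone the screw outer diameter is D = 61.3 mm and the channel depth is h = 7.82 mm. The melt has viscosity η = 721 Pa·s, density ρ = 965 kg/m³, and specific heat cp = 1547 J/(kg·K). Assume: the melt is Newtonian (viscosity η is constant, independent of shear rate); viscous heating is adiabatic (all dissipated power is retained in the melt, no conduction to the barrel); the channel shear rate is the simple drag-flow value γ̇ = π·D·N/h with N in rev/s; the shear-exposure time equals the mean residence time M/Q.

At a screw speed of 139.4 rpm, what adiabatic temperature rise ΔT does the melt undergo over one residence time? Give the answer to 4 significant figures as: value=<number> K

Throughput in SI: Q_s = 247.2 kg/h ÷ 3600 s/h = 0.0686667 kg/s
t_res = M / Q_s = 5.10 / 0.0686667 = 74.2718 s
Geometry in metres: D = 61.3 mm → 0.0613 m, h = 7.82 mm → 0.00782 m; screw speed N = 139.4 rpm = 2.32333 rev/s
γ̇ = π·D·N / h = π · 0.0613 · 2.32333 / 0.00782 = 57.2157 s⁻¹
ΔT = η·γ̇²·t_res / (ρ·cp) = 721 · (57.2157)² · 74.2718 / (965 · 1547) = 117.428 K

value=117.4 K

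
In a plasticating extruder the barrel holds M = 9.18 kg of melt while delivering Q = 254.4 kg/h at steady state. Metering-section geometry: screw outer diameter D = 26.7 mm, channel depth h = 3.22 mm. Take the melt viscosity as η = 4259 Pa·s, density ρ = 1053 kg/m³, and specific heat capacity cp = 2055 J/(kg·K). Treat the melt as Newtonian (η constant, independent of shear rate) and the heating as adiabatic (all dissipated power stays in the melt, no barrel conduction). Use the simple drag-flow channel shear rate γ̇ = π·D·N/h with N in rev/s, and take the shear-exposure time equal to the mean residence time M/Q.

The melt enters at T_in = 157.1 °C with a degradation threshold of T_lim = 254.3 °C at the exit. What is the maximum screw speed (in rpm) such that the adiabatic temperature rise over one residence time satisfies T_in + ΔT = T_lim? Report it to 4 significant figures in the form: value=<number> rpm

value=44.91 rpm

Throughput in SI: Q_s = 254.4 kg/h ÷ 3600 s/h = 0.0706667 kg/s
t_res = M / Q_s = 9.18 / 0.0706667 = 129.906 s
Convert to metres: D = 0.0267 m, h = 0.00322 m
ΔT_a = T_lim − T_in = 254.3 − 157.1 = 97.2 K
γ̇_max² = ΔT_a·ρ·cp / (η·t_res) = [97.2 × 1053 × 2055] / [4259 × 129.906] = 380.164 s⁻²
Take the square root: γ̇_max = √(380.164) = 19.4978 s⁻¹
N_max = γ̇_max·h / (π·D) = 19.4978 · 0.00322 / (π · 0.0267) = 0.74848 rev/s = 44.9088 rpm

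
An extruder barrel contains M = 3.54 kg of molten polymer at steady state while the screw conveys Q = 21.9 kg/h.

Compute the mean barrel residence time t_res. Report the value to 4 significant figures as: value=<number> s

Throughput in SI: Q_s = 21.9 kg/h ÷ 3600 s/h = 0.00608333 kg/s
t_res = M / Q_s = 3.54 / 0.00608333 = 581.918 s

value=581.9 s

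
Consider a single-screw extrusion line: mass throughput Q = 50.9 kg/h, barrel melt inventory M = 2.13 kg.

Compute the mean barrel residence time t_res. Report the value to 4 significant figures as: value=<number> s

value=150.6 s

Convert throughput: Q = 50.9 kg/h = 50.9/3600 = 0.0141389 kg/s
t_res = M / Q_s = 2.13 / 0.0141389 = 150.648 s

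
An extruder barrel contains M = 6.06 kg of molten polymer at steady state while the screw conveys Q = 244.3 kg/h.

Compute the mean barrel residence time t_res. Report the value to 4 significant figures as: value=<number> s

Convert throughput: Q = 244.3 kg/h = 244.3/3600 = 0.0678611 kg/s
t_res = M / Q_s = 6.06 ÷ 0.0678611 = 89.3 s

value=89.30 s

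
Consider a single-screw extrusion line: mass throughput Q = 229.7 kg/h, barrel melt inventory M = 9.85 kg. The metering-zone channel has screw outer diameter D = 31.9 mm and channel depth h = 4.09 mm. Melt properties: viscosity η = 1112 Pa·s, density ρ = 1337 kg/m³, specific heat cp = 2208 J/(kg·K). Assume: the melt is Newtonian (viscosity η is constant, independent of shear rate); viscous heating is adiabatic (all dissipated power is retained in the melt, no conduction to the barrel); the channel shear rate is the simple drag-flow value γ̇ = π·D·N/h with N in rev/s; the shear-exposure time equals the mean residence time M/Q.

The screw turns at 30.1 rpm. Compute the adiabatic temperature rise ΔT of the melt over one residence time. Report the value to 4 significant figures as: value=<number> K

value=8.787 K

Convert throughput: Q = 229.7 kg/h = 229.7/3600 = 0.0638056 kg/s
t_res = M / Q_s = 9.85 / 0.0638056 = 154.375 s
Convert to SI: D = 0.0319 m, h = 0.00409 m, N = 30.1/60 = 0.501667 rev/s
γ̇ = π·D·N / h = π · 0.0319 · 0.501667 / 0.00409 = 12.2923 s⁻¹
ΔT = η·γ̇²·t_res/(ρ·cp) = [1112 × 12.2923² × 154.375] / [1337 × 2208] = 8.78652 K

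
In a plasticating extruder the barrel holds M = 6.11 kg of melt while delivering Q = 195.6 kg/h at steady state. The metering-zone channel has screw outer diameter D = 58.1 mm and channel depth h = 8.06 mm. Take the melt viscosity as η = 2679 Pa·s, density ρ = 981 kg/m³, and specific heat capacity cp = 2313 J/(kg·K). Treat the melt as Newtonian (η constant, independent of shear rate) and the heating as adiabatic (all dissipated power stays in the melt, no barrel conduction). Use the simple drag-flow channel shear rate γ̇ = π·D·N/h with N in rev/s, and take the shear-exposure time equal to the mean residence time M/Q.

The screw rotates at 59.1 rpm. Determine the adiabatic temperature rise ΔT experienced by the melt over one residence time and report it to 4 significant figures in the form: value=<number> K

value=66.06 K

Q_s = Q / 3600 = 195.6 / 3600 = 0.0543333 kg/s
t_res = M / Q_s = 6.11 ÷ 0.0543333 = 112.454 s
Geometry in metres: D = 58.1 mm → 0.0581 m, h = 8.06 mm → 0.00806 m; screw speed N = 59.1 rpm = 0.985 rev/s
γ̇ = π·D·N / h = π · 0.0581 · 0.985 / 0.00806 = 22.3063 s⁻¹
ΔT = η·γ̇²·t_res/(ρ·cp) = [2679 × 22.3063² × 112.454] / [981 × 2313] = 66.0629 K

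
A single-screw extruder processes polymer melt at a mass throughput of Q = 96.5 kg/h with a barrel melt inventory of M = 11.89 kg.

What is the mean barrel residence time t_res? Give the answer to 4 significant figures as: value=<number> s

value=443.6 s

Q_s = Q / 3600 = 96.5 / 3600 = 0.0268056 kg/s
t_res = M / Q_s = 11.89 / 0.0268056 = 443.565 s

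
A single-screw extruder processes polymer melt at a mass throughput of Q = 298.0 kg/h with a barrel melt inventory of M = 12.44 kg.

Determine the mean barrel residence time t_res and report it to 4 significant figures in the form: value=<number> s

Q_s = Q / 3600 = 298.0 / 3600 = 0.0827778 kg/s
t_res = M / Q_s = 12.44 ÷ 0.0827778 = 150.282 s

value=150.3 s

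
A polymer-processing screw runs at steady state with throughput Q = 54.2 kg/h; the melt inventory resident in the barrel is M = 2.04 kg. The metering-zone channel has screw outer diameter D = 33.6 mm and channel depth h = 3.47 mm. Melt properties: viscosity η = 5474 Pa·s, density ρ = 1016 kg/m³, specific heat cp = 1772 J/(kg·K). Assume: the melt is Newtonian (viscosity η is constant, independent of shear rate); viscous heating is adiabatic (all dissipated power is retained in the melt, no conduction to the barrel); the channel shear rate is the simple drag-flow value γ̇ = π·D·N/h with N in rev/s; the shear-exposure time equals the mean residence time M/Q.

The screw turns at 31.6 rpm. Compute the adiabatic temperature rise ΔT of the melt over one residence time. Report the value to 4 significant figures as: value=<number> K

Convert throughput: Q = 54.2 kg/h = 54.2/3600 = 0.0150556 kg/s
t_res = M / Q_s = 2.04 ÷ 0.0150556 = 135.498 s
D = 33.6 mm = 0.0336 m;  h = 3.47 mm = 0.00347 m;  N = 31.6 rpm / 60 = 0.526667 rev/s
γ̇ = π·D·N / h = π · 0.0336 · 0.526667 / 0.00347 = 16.0212 s⁻¹
ΔT = η·γ̇²·t_res / (ρ·cp) = 5474 · (16.0212)² · 135.498 / (1016 · 1772) = 105.748 K

value=105.7 K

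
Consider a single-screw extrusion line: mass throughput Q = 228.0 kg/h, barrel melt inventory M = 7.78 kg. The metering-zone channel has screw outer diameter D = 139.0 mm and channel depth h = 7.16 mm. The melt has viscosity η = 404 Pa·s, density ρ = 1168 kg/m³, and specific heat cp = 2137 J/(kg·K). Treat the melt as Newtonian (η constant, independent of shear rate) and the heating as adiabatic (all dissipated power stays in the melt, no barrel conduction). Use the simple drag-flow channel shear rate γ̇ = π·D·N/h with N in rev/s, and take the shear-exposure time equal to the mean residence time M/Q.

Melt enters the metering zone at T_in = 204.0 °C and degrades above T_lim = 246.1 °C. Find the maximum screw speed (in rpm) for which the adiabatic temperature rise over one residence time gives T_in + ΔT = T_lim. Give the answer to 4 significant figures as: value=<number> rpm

Convert throughput: Q = 228.0 kg/h = 228.0/3600 = 0.0633333 kg/s
Mean residence time: t_res = M/Q_s = 7.78 kg / 0.0633333 kg/s = 122.842 s
Geometry in SI: D = 139.0 mm → 0.139 m, h = 7.16 mm → 0.00716 m
ΔT_a = T_lim − T_in = 246.1 − 204.0 = 42.1 K
Invert ΔT = ηγ̇²t_res/(ρcp) for γ̇: γ̇_max² = ΔT_a ρ cp / (η t_res) = 42.1·1168·2137 / (404·122.842) = 2117.39 s⁻²
γ̇_max = √2117.39 = 46.0151 s⁻¹
Solve γ̇ = πDN/h for N: N_max = γ̇_max·h/(π·D) = 46.0151 × 0.00716 / (π × 0.139) = 0.754482 rev/s = 45.2689 rpm

value=45.27 rpm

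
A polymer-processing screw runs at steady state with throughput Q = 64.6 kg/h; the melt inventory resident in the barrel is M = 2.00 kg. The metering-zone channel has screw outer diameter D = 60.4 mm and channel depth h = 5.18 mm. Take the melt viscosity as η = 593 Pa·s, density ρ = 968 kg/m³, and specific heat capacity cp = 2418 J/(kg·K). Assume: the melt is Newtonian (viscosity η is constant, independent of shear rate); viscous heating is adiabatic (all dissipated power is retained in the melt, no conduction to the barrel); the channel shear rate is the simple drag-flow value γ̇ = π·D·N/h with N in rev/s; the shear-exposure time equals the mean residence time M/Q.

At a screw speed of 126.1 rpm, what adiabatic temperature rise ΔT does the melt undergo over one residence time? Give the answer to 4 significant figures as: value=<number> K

value=167.4 K

Throughput in SI: Q_s = 64.6 kg/h ÷ 3600 s/h = 0.0179444 kg/s
t_res = M / Q_s = 2.00 / 0.0179444 = 111.455 s
D = 60.4 mm = 0.0604 m;  h = 5.18 mm = 0.00518 m;  N = 126.1 rpm / 60 = 2.10167 rev/s
γ̇ = π D N / h = (π)(0.0604)(2.10167) / 0.00518 = 76.9876 s⁻¹
ΔT = η·γ̇²·t_res / (ρ·cp) = 593 · (76.9876)² · 111.455 / (968 · 2418) = 167.365 K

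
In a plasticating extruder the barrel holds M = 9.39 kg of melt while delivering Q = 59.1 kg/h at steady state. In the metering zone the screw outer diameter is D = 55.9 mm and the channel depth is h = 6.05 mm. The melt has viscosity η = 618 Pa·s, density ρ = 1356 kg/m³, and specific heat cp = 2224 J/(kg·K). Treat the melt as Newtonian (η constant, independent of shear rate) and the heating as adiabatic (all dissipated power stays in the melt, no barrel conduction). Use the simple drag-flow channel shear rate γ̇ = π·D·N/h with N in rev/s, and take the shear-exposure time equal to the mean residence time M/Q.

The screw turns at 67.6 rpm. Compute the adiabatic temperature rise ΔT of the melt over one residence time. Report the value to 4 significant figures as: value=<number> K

Throughput in SI: Q_s = 59.1 kg/h ÷ 3600 s/h = 0.0164167 kg/s
t_res = M / Q_s = 9.39 ÷ 0.0164167 = 571.98 s
Convert to SI: D = 0.0559 m, h = 0.00605 m, N = 67.6/60 = 1.12667 rev/s
γ̇ = π D N / h = (π)(0.0559)(1.12667) / 0.00605 = 32.7041 s⁻¹
ΔT = η·γ̇²·t_res/(ρ·cp) = [618 × 32.7041² × 571.98] / [1356 × 2224] = 125.366 K

value=125.4 K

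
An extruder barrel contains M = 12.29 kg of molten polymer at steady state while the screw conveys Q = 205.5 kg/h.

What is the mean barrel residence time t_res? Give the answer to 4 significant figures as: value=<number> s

Q_s = Q / 3600 = 205.5 / 3600 = 0.0570833 kg/s
Mean residence time: t_res = M/Q_s = 12.29 kg / 0.0570833 kg/s = 215.299 s

value=215.3 s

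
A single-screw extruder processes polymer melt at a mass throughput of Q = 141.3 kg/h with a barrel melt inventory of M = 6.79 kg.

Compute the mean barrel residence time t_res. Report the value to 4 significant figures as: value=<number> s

Throughput in SI: Q_s = 141.3 kg/h ÷ 3600 s/h = 0.03925 kg/s
t_res = M / Q_s = 6.79 ÷ 0.03925 = 172.994 s

value=173.0 s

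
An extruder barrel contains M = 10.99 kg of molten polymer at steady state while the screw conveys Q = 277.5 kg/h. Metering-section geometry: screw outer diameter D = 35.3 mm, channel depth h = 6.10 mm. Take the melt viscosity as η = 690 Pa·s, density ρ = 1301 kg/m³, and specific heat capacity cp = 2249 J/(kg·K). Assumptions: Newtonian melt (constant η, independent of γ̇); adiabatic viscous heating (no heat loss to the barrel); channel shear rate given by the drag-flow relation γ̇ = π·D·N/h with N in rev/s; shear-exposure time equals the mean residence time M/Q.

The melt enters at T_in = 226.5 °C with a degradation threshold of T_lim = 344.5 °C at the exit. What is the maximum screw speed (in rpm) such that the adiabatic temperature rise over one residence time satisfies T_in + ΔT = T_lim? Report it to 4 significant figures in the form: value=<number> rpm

Q_s = Q / 3600 = 277.5 / 3600 = 0.0770833 kg/s
t_res = M / Q_s = 10.99 / 0.0770833 = 142.573 s
D = 35.3 mm = 0.0353 m;  h = 6.10 mm = 0.0061 m
ΔT_a = T_lim − T_in = 344.5 °C − 226.5 °C = 118 K
γ̇_max² = ΔT_a·ρ·cp / (η·t_res) = [118 × 1301 × 2249] / [690 × 142.573] = 3509.64 s⁻²
Take the square root: γ̇_max = √(3509.64) = 59.2422 s⁻¹
N_max = γ̇_max·h / (π·D) = 59.2422 · 0.0061 / (π · 0.0353) = 3.25864 rev/s = 195.518 rpm

value=195.5 rpm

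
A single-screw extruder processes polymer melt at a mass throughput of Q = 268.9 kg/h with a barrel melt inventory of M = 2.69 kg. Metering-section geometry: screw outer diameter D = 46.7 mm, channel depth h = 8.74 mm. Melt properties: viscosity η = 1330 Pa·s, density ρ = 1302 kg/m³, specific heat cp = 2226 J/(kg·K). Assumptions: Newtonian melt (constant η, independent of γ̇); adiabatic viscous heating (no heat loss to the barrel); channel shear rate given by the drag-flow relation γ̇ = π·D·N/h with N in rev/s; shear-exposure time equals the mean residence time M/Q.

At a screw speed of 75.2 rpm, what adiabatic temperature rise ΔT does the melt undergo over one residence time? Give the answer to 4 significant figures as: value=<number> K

Q_s = Q / 3600 = 268.9 / 3600 = 0.0746944 kg/s
t_res = M / Q_s = 2.69 / 0.0746944 = 36.0134 s
Geometry in metres: D = 46.7 mm → 0.0467 m, h = 8.74 mm → 0.00874 m; screw speed N = 75.2 rpm = 1.25333 rev/s
Shear rate: γ̇ = πDN/h = π·0.0467·1.25333/0.00874 = 21.0388 s⁻¹
ΔT = η·γ̇²·t_res / (ρ·cp) = 1330 · (21.0388)² · 36.0134 / (1302 · 2226) = 7.31515 K

value=7.315 K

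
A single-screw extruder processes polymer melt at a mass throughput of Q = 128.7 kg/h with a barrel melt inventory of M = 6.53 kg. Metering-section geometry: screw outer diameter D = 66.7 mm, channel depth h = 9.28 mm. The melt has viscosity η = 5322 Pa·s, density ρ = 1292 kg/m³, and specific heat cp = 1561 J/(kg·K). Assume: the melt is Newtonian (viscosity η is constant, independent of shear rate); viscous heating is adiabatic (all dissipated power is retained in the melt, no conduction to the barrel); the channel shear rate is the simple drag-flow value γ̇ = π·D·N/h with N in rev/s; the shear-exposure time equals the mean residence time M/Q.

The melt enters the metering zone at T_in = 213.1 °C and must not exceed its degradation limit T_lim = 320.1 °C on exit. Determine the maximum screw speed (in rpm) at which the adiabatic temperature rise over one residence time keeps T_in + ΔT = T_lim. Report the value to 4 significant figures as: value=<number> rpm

Throughput in SI: Q_s = 128.7 kg/h ÷ 3600 s/h = 0.03575 kg/s
t_res = M / Q_s = 6.53 / 0.03575 = 182.657 s
D = 66.7 mm = 0.0667 m;  h = 9.28 mm = 0.00928 m
Allowable rise: ΔT_a = T_lim − T_in = 320.1 − 213.1 = 107 K
γ̇_max² = ΔT_a·ρ·cp / (η·t_res) = [107 × 1292 × 1561] / [5322 × 182.657] = 221.992 s⁻²
Take the square root: γ̇_max = √(221.992) = 14.8994 s⁻¹
N_max = γ̇_max h / (πD) = 14.8994·0.00928/(π·0.0667) = 0.659843 rev/s → ×60 = 39.5906 rpm

value=39.59 rpm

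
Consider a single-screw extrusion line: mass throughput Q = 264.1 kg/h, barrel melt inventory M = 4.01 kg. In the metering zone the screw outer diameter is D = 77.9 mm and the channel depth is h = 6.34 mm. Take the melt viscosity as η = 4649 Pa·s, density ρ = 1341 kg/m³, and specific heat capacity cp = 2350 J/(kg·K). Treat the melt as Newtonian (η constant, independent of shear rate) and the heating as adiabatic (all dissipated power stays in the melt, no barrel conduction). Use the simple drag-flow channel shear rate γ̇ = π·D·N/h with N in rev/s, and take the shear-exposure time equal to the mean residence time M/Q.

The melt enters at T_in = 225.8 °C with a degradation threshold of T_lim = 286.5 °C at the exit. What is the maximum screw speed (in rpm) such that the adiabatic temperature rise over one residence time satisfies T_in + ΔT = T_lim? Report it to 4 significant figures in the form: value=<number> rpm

Convert throughput: Q = 264.1 kg/h = 264.1/3600 = 0.0733611 kg/s
Mean residence time: t_res = M/Q_s = 4.01 kg / 0.0733611 kg/s = 54.6611 s
Geometry in SI: D = 77.9 mm → 0.0779 m, h = 6.34 mm → 0.00634 m
ΔT_a = T_lim − T_in = 286.5 − 225.8 = 60.7 K
γ̇_max² = ΔT_a·ρ·cp / (η·t_res) = [60.7 × 1341 × 2350] / [4649 × 54.6611] = 752.744 s⁻²
γ̇_max = √752.744 = 27.4362 s⁻¹
Solve γ̇ = πDN/h for N: N_max = γ̇_max·h/(π·D) = 27.4362 × 0.00634 / (π × 0.0779) = 0.710764 rev/s = 42.6459 rpm

value=42.65 rpm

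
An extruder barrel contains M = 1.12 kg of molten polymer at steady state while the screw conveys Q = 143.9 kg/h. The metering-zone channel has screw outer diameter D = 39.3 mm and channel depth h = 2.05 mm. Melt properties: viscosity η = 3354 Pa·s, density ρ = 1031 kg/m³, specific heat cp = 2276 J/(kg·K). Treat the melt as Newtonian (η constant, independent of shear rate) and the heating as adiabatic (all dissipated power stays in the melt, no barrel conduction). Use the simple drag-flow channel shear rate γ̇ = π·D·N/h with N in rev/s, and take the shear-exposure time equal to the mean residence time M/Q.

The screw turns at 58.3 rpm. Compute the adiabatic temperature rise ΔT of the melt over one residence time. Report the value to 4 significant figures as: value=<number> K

value=137.2 K

Q_s = Q / 3600 = 143.9 / 3600 = 0.0399722 kg/s
t_res = M / Q_s = 1.12 / 0.0399722 = 28.0195 s
D = 39.3 mm = 0.0393 m;  h = 2.05 mm = 0.00205 m;  N = 58.3 rpm / 60 = 0.971667 rev/s
Shear rate: γ̇ = πDN/h = π·0.0393·0.971667/0.00205 = 58.5202 s⁻¹
ΔT = η·γ̇²·t_res / (ρ·cp) = 3354 · (58.5202)² · 28.0195 / (1031 · 2276) = 137.152 K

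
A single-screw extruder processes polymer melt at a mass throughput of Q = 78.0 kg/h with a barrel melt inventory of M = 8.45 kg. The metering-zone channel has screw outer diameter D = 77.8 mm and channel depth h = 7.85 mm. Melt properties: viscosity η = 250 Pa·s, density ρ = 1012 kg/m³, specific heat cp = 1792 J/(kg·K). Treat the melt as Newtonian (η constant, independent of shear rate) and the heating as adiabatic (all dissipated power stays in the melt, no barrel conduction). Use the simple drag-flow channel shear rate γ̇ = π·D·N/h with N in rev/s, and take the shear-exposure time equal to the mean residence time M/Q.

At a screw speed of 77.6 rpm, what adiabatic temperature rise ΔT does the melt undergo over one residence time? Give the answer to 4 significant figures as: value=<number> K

value=87.18 K

Q_s = Q / 3600 = 78.0 / 3600 = 0.0216667 kg/s
t_res = M / Q_s = 8.45 / 0.0216667 = 390 s
Convert to SI: D = 0.0778 m, h = 0.00785 m, N = 77.6/60 = 1.29333 rev/s
γ̇ = π D N / h = (π)(0.0778)(1.29333) / 0.00785 = 40.2689 s⁻¹
ΔT = η·γ̇²·t_res / (ρ·cp) = 250 · (40.2689)² · 390 / (1012 · 1792) = 87.182 K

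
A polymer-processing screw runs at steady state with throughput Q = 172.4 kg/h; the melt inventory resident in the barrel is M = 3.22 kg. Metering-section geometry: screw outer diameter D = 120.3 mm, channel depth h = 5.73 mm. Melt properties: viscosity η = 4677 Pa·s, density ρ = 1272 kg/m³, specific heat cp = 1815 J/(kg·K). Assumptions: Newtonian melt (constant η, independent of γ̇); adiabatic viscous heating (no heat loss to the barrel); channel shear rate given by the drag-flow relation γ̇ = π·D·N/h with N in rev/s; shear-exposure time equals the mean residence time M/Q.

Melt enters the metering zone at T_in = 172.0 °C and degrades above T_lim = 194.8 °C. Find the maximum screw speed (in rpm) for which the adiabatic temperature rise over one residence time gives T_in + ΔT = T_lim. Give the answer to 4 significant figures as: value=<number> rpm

Q_s = Q / 3600 = 172.4 / 3600 = 0.0478889 kg/s
t_res = M / Q_s = 3.22 ÷ 0.0478889 = 67.239 s
Convert to metres: D = 0.1203 m, h = 0.00573 m
ΔT_a = T_lim − T_in = 194.8 °C − 172.0 °C = 22.8 K
γ̇_max² = ΔT_a·ρ·cp / (η·t_res) = [22.8 × 1272 × 1815] / [4677 × 67.239] = 167.383 s⁻²
Take the square root: γ̇_max = √(167.383) = 12.9376 s⁻¹
Solve γ̇ = πDN/h for N: N_max = γ̇_max·h/(π·D) = 12.9376 × 0.00573 / (π × 0.1203) = 0.196153 rev/s = 11.7692 rpm

value=11.77 rpm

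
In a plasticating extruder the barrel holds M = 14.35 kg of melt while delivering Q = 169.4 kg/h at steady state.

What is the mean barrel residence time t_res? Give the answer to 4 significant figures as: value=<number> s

value=305.0 s

Throughput in SI: Q_s = 169.4 kg/h ÷ 3600 s/h = 0.0470556 kg/s
Mean residence time: t_res = M/Q_s = 14.35 kg / 0.0470556 kg/s = 304.959 s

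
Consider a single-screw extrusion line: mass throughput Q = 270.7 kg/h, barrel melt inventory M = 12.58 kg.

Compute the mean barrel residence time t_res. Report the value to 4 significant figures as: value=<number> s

value=167.3 s

Q_s = Q / 3600 = 270.7 / 3600 = 0.0751944 kg/s
t_res = M / Q_s = 12.58 / 0.0751944 = 167.3 s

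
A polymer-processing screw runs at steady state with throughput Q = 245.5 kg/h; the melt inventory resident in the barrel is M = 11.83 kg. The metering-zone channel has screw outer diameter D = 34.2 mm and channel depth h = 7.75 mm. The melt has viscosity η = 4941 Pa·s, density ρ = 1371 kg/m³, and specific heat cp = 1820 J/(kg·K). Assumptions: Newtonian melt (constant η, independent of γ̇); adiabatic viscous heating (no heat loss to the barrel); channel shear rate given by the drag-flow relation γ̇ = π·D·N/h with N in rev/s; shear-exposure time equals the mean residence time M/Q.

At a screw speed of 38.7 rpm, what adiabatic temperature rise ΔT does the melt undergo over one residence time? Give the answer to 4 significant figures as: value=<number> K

Throughput in SI: Q_s = 245.5 kg/h ÷ 3600 s/h = 0.0681944 kg/s
t_res = M / Q_s = 11.83 ÷ 0.0681944 = 173.475 s
Geometry in metres: D = 34.2 mm → 0.0342 m, h = 7.75 mm → 0.00775 m; screw speed N = 38.7 rpm = 0.645 rev/s
γ̇ = π D N / h = (π)(0.0342)(0.645) / 0.00775 = 8.94199 s⁻¹
Adiabatic rise: ΔT = η γ̇² t_res / (ρ cp) = 4941·(8.94199)²·173.475 / (1371·1820) = 27.4669 K

value=27.47 K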